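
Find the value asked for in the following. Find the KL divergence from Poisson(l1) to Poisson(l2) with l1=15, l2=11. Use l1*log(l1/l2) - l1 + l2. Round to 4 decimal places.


KL divergence for Poisson:
KL = l1*log(l1/l2) - l1 + l2.
l1 = 15, l2 = 11.
log(15/11) = 0.310155.
l1*log(l1/l2) = 15 * 0.310155 = 4.652324.
KL = 4.652324 - 15 + 11 = 0.6523

0.6523


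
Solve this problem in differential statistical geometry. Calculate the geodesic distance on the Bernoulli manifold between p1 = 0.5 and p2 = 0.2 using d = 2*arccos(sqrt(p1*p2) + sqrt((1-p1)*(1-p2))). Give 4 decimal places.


Geodesic distance on Bernoulli manifold:
d(p1,p2) = 2*arccos(sqrt(p1*p2) + sqrt((1-p1)*(1-p2))).
sqrt(p1*p2) = sqrt(0.5*0.2) = 0.316228.
sqrt((1-p1)*(1-p2)) = sqrt(0.5*0.8) = 0.632456.
arg = 0.316228 + 0.632456 = 0.948683.
d = 2*arccos(0.948683) = 0.6435

0.6435


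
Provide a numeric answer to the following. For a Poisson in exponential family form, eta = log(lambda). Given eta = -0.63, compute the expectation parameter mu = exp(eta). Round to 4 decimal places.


Expectation parameter for Poisson exponential family:
mu = exp(eta).
eta = -0.63.
mu = exp(-0.63) = 0.5326

0.5326


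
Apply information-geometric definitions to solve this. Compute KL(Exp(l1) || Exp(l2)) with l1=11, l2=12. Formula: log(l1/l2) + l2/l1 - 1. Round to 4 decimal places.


KL divergence for exponential family:
KL = log(l1/l2) + l2/l1 - 1.
log(11/12) = -0.087011.
12/11 = 1.090909.
KL = -0.087011 + 1.090909 - 1 = 0.0039

0.0039


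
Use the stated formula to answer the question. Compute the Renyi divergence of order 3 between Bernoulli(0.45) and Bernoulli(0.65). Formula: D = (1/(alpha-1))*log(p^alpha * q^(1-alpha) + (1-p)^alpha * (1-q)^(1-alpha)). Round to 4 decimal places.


Renyi divergence of order alpha between Bernoulli distributions:
D = (1/(alpha-1))*log(p^alpha * q^(1-alpha) + (1-p)^alpha * (1-q)^(1-alpha)).
alpha = 3, p = 0.45, q = 0.65.
p^alpha * q^(1-alpha) = 0.45^3 * 0.65^-2 = 0.21568.
(1-p)^alpha * (1-q)^(1-alpha) = 0.55^3 * 0.35^-2 = 1.358163.
sum = 0.21568 + 1.358163 = 1.573844.
D = (1/2)*log(1.573844) = 0.2268

0.2268


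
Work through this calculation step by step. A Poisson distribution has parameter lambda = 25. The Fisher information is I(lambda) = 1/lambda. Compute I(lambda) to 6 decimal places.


Fisher information for Poisson: I(lambda) = 1/lambda.
lambda = 25.
I(lambda) = 1/25 = 0.040000

0.040000


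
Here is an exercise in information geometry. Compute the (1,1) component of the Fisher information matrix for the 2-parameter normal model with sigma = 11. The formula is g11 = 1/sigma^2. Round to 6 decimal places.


For the 2-parameter normal family, the Fisher metric has:
  g11 = 1/sigma^2, g22 = 2/sigma^2.
sigma = 11, sigma^2 = 121.
g11 = 0.008264

0.008264


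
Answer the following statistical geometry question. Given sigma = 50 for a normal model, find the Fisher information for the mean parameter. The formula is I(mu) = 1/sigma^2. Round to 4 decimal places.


The Fisher information for the mean of a normal distribution is I(mu) = 1/sigma^2.
sigma = 50, so sigma^2 = 2500.
I(mu) = 1/2500 = 0.0004

0.0004


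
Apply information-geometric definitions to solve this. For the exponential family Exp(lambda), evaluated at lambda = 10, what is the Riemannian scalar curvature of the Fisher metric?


This family has a single free parameter, so its statistical manifold
is 1-dimensional. The Riemann curvature tensor of any 1-dimensional
Riemannian manifold vanishes identically, so R = 0.

0


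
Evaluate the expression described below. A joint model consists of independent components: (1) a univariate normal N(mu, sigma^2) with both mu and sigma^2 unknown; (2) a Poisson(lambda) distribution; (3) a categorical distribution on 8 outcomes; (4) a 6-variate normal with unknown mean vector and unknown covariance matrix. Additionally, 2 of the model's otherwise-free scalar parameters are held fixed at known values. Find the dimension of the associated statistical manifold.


The dimension of a statistical manifold equals the number of free
(independent) real parameters of the model. For a product of independent
blocks the parameter counts add.
- normal (mu, sigma^2): 2.
- Poisson (lambda): 1.
- categorical on 8 outcomes (probabilities sum to 1): 8-1 = 7.
- 6-variate normal: 6 (mean) + 6*7/2 = 21 (symmetric covariance) = 27.
Total = 2 + 1 + 7 + 27 = 37.
2 parameter(s) fixed at known values: 37 - 2 = 35.
Dimension = 35

35


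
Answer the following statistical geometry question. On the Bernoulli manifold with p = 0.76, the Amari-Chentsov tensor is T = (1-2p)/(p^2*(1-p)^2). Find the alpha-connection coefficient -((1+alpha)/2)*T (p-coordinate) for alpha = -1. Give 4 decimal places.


Skewness (Amari-Chentsov) tensor: T = (1-2p)/(p^2*(1-p)^2).
p = 0.76, 1-2p = -0.52, p^2 = 0.5776, (1-p)^2 = 0.0576.
T = -0.52/(0.5776 * 0.0576) = -15.629809.
In the p-coordinate, Gamma^(alpha) = Gamma^(0) - (alpha/2)*T with Gamma^(0) = (1/2)*g'(p) = -T/2,
so Gamma^(alpha) = -((1+alpha)/2)*T.
alpha = -1, -(1+alpha)/2 = 0.0.
Gamma = 0.0 * -15.629809 = 0.0000

0.0000


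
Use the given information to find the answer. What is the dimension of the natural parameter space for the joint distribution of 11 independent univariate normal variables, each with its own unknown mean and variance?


Exponential family dimension calculation:
Each univariate normal has two natural parameters (mu/sigma^2 and -1/(2 sigma^2)).
With 11 independent components, dim = 2 * 11 = 22.

22


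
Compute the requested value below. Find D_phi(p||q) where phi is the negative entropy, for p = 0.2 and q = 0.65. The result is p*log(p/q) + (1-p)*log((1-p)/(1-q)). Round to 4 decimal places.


Bregman divergence with negative entropy generator:
D = p*log(p/q) + (1-p)*log((1-p)/(1-q)).
p = 0.2, q = 0.65.
p*log(p/q) = 0.2*log(0.2/0.65) = -0.235731.
(1-p)*log((1-p)/(1-q)) = 0.8*log(0.8/0.35) = 0.661343.
D = -0.235731 + 0.661343 = 0.4256

0.4256


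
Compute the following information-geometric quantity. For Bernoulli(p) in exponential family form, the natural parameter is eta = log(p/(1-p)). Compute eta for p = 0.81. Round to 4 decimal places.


Natural parameter for Bernoulli: eta = log(p/(1-p)).
p = 0.81, 1-p = 0.19.
p/(1-p) = 4.263158.
eta = log(4.263158) = 1.4500

1.4500


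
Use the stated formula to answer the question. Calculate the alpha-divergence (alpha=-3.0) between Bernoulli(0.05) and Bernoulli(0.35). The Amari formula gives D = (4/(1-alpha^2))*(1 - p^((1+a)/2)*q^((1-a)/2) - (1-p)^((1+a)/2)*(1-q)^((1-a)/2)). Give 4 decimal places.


Amari alpha-divergence:
D = (4/(1-alpha^2))*(1 - p^((1+a)/2)*q^((1-a)/2) - (1-p)^((1+a)/2)*(1-q)^((1-a)/2)).
alpha = -3.0, p = 0.05, q = 0.35.
e1 = (1+alpha)/2 = -1.0, e2 = (1-alpha)/2 = 2.0.
t1 = p^e1 * q^e2 = 0.05^-1.0 * 0.35^2.0 = 2.45.
t2 = (1-p)^e1 * (1-q)^e2 = 0.95^-1.0 * 0.65^2.0 = 0.444737.
4/(1-alpha^2) = -0.5.
D = -0.5*(1 - 2.45 - 0.444737) = 0.9474

0.9474


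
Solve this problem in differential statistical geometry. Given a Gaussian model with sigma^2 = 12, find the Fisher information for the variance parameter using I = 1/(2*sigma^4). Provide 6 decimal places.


Fisher information for variance: I(sigma^2) = 1/(2*sigma^4).
sigma^2 = 12, so sigma^4 = 144.
I = 1/(2*144) = 1/288 = 0.003472

0.003472


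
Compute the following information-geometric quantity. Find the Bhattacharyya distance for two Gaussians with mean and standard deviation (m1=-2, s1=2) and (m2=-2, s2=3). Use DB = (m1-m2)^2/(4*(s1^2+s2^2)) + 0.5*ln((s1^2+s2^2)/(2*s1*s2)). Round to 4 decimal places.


Bhattacharyya distance between two Gaussians:
DB = (m1-m2)^2/(4*(s1^2+s2^2)) + (1/2)*ln((s1^2+s2^2)/(2*s1*s2)).
(m1-m2)^2 = (0)^2 = 0.
s1^2+s2^2 = 4 + 9 = 13.
term1 = 0/52 = 0.0.
term2 = 0.5*ln(13/12.0) = 0.040021.
DB = 0.0 + 0.040021 = 0.0400

0.0400


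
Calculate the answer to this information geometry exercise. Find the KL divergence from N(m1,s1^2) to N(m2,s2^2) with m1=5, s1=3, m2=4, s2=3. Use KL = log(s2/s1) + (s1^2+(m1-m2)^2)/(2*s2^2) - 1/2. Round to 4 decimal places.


KL divergence between normal distributions:
KL = log(s2/s1) + (s1^2 + (m1-m2)^2)/(2*s2^2) - 1/2.
log(3/3) = 0.0.
(3^2 + (5-4)^2)/(2*3^2) = (9 + 1)/18 = 0.555556.
KL = 0.0 + 0.555556 - 0.5 = 0.0556

0.0556


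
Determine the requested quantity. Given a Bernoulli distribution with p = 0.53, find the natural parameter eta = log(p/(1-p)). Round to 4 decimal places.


Natural parameter for Bernoulli: eta = log(p/(1-p)).
p = 0.53, 1-p = 0.47.
p/(1-p) = 1.12766.
eta = log(1.12766) = 0.1201

0.1201


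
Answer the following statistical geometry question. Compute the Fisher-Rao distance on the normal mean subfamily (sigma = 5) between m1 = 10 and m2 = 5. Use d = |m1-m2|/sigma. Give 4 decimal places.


On the fixed-variance normal subfamily, geodesic distance = |m1-m2|/sigma.
|10 - 5| = 5.
sigma = 5.
d = 5/5 = 1.0000

1.0000


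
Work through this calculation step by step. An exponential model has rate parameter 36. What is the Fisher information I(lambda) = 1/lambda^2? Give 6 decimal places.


Fisher information for exponential: I(lambda) = 1/lambda^2.
lambda = 36, lambda^2 = 1296.
I = 1/1296 = 0.000772

0.000772


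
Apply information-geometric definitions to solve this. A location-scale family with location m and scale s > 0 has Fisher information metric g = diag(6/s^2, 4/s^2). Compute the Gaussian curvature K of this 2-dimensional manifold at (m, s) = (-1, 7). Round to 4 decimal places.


The metric has the form g = (A dm^2 + B ds^2)/s^2 with A = 6, B = 4.
Substitute u = sqrt(A/B)*m: g = B*(du^2 + ds^2)/s^2, i.e. B times the
Poincare upper half-plane metric, which has constant Gaussian curvature -1.
Scaling a 2D metric by a constant c divides the Gaussian curvature by c,
so K = -1/B = -1/(4) = -0.2500 everywhere (the point (m, s) = (-1, 7) is irrelevant:
the curvature is constant).
The requested Gaussian curvature is K = -0.2500.

-0.2500


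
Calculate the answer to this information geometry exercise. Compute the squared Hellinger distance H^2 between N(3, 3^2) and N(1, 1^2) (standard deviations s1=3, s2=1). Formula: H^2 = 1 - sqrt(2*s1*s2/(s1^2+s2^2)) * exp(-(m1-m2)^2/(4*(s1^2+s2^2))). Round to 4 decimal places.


Squared Hellinger distance for Gaussians:
H^2 = 1 - sqrt(2*s1*s2/(s1^2+s2^2)) * exp(-(m1-m2)^2/(4*(s1^2+s2^2))).
s1^2 = 9, s2^2 = 1, s1^2+s2^2 = 10.
sqrt(2*3*1/(10)) = 0.774597.
(m1-m2)^2 = (2)^2 = 4.
exp(-4/(4*10)) = exp(-0.1) = 0.904837.
H^2 = 1 - 0.774597*0.904837 = 0.2991

0.2991


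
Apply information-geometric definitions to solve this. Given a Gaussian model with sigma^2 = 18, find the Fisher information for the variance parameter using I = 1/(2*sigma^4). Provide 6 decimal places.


Fisher information for variance: I(sigma^2) = 1/(2*sigma^4).
sigma^2 = 18, so sigma^4 = 324.
I = 1/(2*324) = 1/648 = 0.001543

0.001543


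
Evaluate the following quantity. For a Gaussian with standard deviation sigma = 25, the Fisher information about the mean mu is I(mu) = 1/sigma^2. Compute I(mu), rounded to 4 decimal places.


The Fisher information for the mean of a normal distribution is I(mu) = 1/sigma^2.
sigma = 25, so sigma^2 = 625.
I(mu) = 1/625 = 0.0016

0.0016


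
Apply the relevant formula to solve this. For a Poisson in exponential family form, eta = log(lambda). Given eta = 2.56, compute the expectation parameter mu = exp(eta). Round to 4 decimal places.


Expectation parameter for Poisson exponential family:
mu = exp(eta).
eta = 2.56.
mu = exp(2.56) = 12.9358

12.9358


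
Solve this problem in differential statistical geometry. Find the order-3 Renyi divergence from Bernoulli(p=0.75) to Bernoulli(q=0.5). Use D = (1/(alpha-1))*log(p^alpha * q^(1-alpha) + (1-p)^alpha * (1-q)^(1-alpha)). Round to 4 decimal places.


Renyi divergence of order alpha between Bernoulli distributions:
D = (1/(alpha-1))*log(p^alpha * q^(1-alpha) + (1-p)^alpha * (1-q)^(1-alpha)).
alpha = 3, p = 0.75, q = 0.5.
p^alpha * q^(1-alpha) = 0.75^3 * 0.5^-2 = 1.6875.
(1-p)^alpha * (1-q)^(1-alpha) = 0.25^3 * 0.5^-2 = 0.0625.
sum = 1.6875 + 0.0625 = 1.75.
D = (1/2)*log(1.75) = 0.2798

0.2798


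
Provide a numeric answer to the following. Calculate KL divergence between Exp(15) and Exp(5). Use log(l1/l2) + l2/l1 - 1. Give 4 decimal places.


KL divergence for exponential family:
KL = log(l1/l2) + l2/l1 - 1.
log(15/5) = 1.098612.
5/15 = 0.333333.
KL = 1.098612 + 0.333333 - 1 = 0.4319

0.4319


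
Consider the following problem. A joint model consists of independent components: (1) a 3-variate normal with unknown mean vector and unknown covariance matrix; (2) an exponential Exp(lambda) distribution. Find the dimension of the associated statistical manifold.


The dimension of a statistical manifold equals the number of free
(independent) real parameters of the model. For a product of independent
blocks the parameter counts add.
- 3-variate normal: 3 (mean) + 3*4/2 = 6 (symmetric covariance) = 9.
- exponential (lambda): 1.
Total = 9 + 1 = 10.
Dimension = 10

10


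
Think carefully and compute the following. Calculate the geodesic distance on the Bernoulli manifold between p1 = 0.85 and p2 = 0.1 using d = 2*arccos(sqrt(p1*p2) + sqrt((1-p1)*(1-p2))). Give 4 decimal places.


Geodesic distance on Bernoulli manifold:
d(p1,p2) = 2*arccos(sqrt(p1*p2) + sqrt((1-p1)*(1-p2))).
sqrt(p1*p2) = sqrt(0.85*0.1) = 0.291548.
sqrt((1-p1)*(1-p2)) = sqrt(0.15*0.9) = 0.367423.
arg = 0.291548 + 0.367423 = 0.658971.
d = 2*arccos(0.658971) = 1.7027

1.7027


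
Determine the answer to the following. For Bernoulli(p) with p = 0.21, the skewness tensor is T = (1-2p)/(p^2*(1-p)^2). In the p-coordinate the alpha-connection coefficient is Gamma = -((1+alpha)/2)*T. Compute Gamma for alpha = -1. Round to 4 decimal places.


Skewness (Amari-Chentsov) tensor: T = (1-2p)/(p^2*(1-p)^2).
p = 0.21, 1-2p = 0.58, p^2 = 0.0441, (1-p)^2 = 0.6241.
T = 0.58/(0.0441 * 0.6241) = 21.07343.
In the p-coordinate, Gamma^(alpha) = Gamma^(0) - (alpha/2)*T with Gamma^(0) = (1/2)*g'(p) = -T/2,
so Gamma^(alpha) = -((1+alpha)/2)*T.
alpha = -1, -(1+alpha)/2 = 0.0.
Gamma = 0.0 * 21.07343 = 0.0000

0.0000


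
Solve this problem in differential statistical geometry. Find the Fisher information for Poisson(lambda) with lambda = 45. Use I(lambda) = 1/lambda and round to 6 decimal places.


Fisher information for Poisson: I(lambda) = 1/lambda.
lambda = 45.
I(lambda) = 1/45 = 0.022222

0.022222


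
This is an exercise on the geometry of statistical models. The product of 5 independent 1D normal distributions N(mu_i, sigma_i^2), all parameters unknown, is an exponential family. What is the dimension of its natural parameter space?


Exponential family dimension calculation:
Each univariate normal has two natural parameters (mu/sigma^2 and -1/(2 sigma^2)).
With 5 independent components, dim = 2 * 5 = 10.

10


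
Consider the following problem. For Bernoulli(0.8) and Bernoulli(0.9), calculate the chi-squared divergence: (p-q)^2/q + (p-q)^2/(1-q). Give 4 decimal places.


Chi-squared divergence between Bernoulli distributions:
chi^2 = (p-q)^2/q + (p-q)^2/(1-q).
p = 0.8, q = 0.9, p-q = -0.1.
(p-q)^2 = 0.01.
term1 = 0.01/0.9 = 0.011111.
term2 = 0.01/0.1 = 0.1.
chi^2 = 0.011111 + 0.1 = 0.1111

0.1111


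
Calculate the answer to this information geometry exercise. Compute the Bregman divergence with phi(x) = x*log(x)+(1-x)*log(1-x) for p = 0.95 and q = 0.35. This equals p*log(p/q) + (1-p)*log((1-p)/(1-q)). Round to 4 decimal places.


Bregman divergence with negative entropy generator:
D = p*log(p/q) + (1-p)*log((1-p)/(1-q)).
p = 0.95, q = 0.35.
p*log(p/q) = 0.95*log(0.95/0.35) = 0.948602.
(1-p)*log((1-p)/(1-q)) = 0.05*log(0.05/0.65) = -0.128247.
D = 0.948602 + -0.128247 = 0.8204

0.8204


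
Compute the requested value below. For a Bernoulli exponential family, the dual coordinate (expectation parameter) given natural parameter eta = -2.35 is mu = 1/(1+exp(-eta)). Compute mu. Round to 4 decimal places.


Dual coordinate (expectation parameter) for Bernoulli:
mu = 1/(1+exp(-eta)).
eta = -2.35.
exp(-eta) = exp(2.35) = 10.48557.
mu = 1/(1+10.48557) = 0.0871

0.0871


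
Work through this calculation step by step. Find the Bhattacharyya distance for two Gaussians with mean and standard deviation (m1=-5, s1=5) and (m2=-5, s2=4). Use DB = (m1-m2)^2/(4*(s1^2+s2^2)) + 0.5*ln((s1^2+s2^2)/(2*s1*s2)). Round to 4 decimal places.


Bhattacharyya distance between two Gaussians:
DB = (m1-m2)^2/(4*(s1^2+s2^2)) + (1/2)*ln((s1^2+s2^2)/(2*s1*s2)).
(m1-m2)^2 = (0)^2 = 0.
s1^2+s2^2 = 25 + 16 = 41.
term1 = 0/164 = 0.0.
term2 = 0.5*ln(41/40.0) = 0.012346.
DB = 0.0 + 0.012346 = 0.0123

0.0123


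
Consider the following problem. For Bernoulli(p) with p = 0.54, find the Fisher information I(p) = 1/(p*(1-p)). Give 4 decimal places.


For Bernoulli(p), Fisher information is I(p) = 1/(p*(1-p)).
p = 0.54, 1-p = 0.46.
p*(1-p) = 0.2484.
I(p) = 1/0.2484 = 4.0258

4.0258


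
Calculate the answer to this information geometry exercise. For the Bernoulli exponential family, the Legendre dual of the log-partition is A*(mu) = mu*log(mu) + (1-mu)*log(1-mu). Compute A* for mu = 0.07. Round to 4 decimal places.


Legendre transform for Bernoulli:
A*(mu) = mu*log(mu) + (1-mu)*log(1-mu).
mu = 0.07, 1-mu = 0.93.
mu*log(mu) = 0.07*log(0.07) = -0.186148.
(1-mu)*log(1-mu) = 0.93*log(0.93) = -0.067491.
A* = -0.186148 + -0.067491 = -0.2536

-0.2536


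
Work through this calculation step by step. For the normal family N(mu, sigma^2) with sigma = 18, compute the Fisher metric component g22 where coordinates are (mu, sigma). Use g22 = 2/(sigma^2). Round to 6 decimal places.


For the 2-parameter normal family, the Fisher metric has:
  g11 = 1/sigma^2, g22 = 2/sigma^2.
sigma = 18, sigma^2 = 324.
g22 = 0.006173

0.006173


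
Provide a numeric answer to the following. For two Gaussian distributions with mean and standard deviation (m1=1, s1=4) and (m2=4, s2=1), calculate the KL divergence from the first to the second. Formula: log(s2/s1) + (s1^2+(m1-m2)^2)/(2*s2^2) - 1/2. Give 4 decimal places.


KL divergence between normal distributions:
KL = log(s2/s1) + (s1^2 + (m1-m2)^2)/(2*s2^2) - 1/2.
log(1/4) = -1.386294.
(4^2 + (1-4)^2)/(2*1^2) = (16 + 9)/2 = 12.5.
KL = -1.386294 + 12.5 - 0.5 = 10.6137

10.6137


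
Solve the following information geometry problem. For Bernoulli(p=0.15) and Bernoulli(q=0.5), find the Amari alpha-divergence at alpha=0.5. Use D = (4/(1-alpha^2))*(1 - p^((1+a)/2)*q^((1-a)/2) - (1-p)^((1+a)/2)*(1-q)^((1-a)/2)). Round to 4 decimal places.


Amari alpha-divergence:
D = (4/(1-alpha^2))*(1 - p^((1+a)/2)*q^((1-a)/2) - (1-p)^((1+a)/2)*(1-q)^((1-a)/2)).
alpha = 0.5, p = 0.15, q = 0.5.
e1 = (1+alpha)/2 = 0.75, e2 = (1-alpha)/2 = 0.25.
t1 = p^e1 * q^e2 = 0.15^0.75 * 0.5^0.25 = 0.20268.
t2 = (1-p)^e1 * (1-q)^e2 = 0.85^0.75 * 0.5^0.25 = 0.744401.
4/(1-alpha^2) = 5.333333.
D = 5.333333*(1 - 0.20268 - 0.744401) = 0.2822

0.2822


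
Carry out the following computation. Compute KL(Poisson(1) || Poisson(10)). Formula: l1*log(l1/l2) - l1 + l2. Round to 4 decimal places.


KL divergence for Poisson:
KL = l1*log(l1/l2) - l1 + l2.
l1 = 1, l2 = 10.
log(1/10) = -2.302585.
l1*log(l1/l2) = 1 * -2.302585 = -2.302585.
KL = -2.302585 - 1 + 10 = 6.6974

6.6974


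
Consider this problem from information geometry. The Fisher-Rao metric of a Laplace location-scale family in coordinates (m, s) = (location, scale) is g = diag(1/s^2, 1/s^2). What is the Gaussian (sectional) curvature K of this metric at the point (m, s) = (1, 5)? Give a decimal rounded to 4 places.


The metric has the form g = (A dm^2 + B ds^2)/s^2 with A = 1, B = 1.
Substitute u = sqrt(A/B)*m: g = B*(du^2 + ds^2)/s^2, i.e. B times the
Poincare upper half-plane metric, which has constant Gaussian curvature -1.
Scaling a 2D metric by a constant c divides the Gaussian curvature by c,
so K = -1/B = -1/(1) = -1.0000 everywhere (the point (m, s) = (1, 5) is irrelevant:
the curvature is constant).
The requested Gaussian curvature is K = -1.0000.

-1.0000


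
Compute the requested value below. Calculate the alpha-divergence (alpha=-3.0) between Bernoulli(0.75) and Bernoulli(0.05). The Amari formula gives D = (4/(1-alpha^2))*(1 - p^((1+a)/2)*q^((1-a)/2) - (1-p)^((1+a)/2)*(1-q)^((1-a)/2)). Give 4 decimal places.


Amari alpha-divergence:
D = (4/(1-alpha^2))*(1 - p^((1+a)/2)*q^((1-a)/2) - (1-p)^((1+a)/2)*(1-q)^((1-a)/2)).
alpha = -3.0, p = 0.75, q = 0.05.
e1 = (1+alpha)/2 = -1.0, e2 = (1-alpha)/2 = 2.0.
t1 = p^e1 * q^e2 = 0.75^-1.0 * 0.05^2.0 = 0.003333.
t2 = (1-p)^e1 * (1-q)^e2 = 0.25^-1.0 * 0.95^2.0 = 3.61.
4/(1-alpha^2) = -0.5.
D = -0.5*(1 - 0.003333 - 3.61) = 1.3067

1.3067


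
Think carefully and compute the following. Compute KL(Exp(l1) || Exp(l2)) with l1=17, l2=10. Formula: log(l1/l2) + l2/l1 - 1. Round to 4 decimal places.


KL divergence for exponential family:
KL = log(l1/l2) + l2/l1 - 1.
log(17/10) = 0.530628.
10/17 = 0.588235.
KL = 0.530628 + 0.588235 - 1 = 0.1189

0.1189


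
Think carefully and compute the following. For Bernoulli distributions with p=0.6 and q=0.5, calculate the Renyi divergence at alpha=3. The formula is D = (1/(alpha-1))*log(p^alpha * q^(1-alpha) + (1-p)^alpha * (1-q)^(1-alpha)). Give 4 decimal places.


Renyi divergence of order alpha between Bernoulli distributions:
D = (1/(alpha-1))*log(p^alpha * q^(1-alpha) + (1-p)^alpha * (1-q)^(1-alpha)).
alpha = 3, p = 0.6, q = 0.5.
p^alpha * q^(1-alpha) = 0.6^3 * 0.5^-2 = 0.864.
(1-p)^alpha * (1-q)^(1-alpha) = 0.4^3 * 0.5^-2 = 0.256.
sum = 0.864 + 0.256 = 1.12.
D = (1/2)*log(1.12) = 0.0567

0.0567


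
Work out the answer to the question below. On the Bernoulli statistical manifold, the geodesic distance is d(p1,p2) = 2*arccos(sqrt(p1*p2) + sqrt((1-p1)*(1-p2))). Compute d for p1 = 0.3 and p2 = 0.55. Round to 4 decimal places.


Geodesic distance on Bernoulli manifold:
d(p1,p2) = 2*arccos(sqrt(p1*p2) + sqrt((1-p1)*(1-p2))).
sqrt(p1*p2) = sqrt(0.3*0.55) = 0.406202.
sqrt((1-p1)*(1-p2)) = sqrt(0.7*0.45) = 0.561249.
arg = 0.406202 + 0.561249 = 0.967451.
d = 2*arccos(0.967451) = 0.5117

0.5117


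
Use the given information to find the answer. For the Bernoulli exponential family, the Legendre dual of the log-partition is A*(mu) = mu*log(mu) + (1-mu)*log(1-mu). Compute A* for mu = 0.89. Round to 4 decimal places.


Legendre transform for Bernoulli:
A*(mu) = mu*log(mu) + (1-mu)*log(1-mu).
mu = 0.89, 1-mu = 0.11.
mu*log(mu) = 0.89*log(0.89) = -0.103715.
(1-mu)*log(1-mu) = 0.11*log(0.11) = -0.2428.
A* = -0.103715 + -0.2428 = -0.3465

-0.3465


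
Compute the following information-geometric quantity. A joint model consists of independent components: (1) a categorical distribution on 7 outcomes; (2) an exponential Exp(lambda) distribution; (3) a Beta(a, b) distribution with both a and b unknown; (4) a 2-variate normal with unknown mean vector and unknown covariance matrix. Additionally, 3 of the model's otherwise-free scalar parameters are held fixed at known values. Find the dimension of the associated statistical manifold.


The dimension of a statistical manifold equals the number of free
(independent) real parameters of the model. For a product of independent
blocks the parameter counts add.
- categorical on 7 outcomes (probabilities sum to 1): 7-1 = 6.
- exponential (lambda): 1.
- Beta (a, b): 2.
- 2-variate normal: 2 (mean) + 2*3/2 = 3 (symmetric covariance) = 5.
Total = 6 + 1 + 2 + 5 = 14.
3 parameter(s) fixed at known values: 14 - 3 = 11.
Dimension = 11

11


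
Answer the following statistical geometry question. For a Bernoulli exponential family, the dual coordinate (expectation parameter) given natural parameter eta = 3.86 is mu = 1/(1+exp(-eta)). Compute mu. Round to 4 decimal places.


Dual coordinate (expectation parameter) for Bernoulli:
mu = 1/(1+exp(-eta)).
eta = 3.86.
exp(-eta) = exp(-3.86) = 0.021068.
mu = 1/(1+0.021068) = 0.9794

0.9794


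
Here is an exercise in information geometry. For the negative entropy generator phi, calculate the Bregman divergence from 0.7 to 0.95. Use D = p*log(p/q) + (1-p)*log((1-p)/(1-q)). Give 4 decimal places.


Bregman divergence with negative entropy generator:
D = p*log(p/q) + (1-p)*log((1-p)/(1-q)).
p = 0.7, q = 0.95.
p*log(p/q) = 0.7*log(0.7/0.95) = -0.213767.
(1-p)*log((1-p)/(1-q)) = 0.3*log(0.3/0.05) = 0.537528.
D = -0.213767 + 0.537528 = 0.3238

0.3238


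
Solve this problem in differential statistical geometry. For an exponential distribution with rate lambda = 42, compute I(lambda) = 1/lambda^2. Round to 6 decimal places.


Fisher information for exponential: I(lambda) = 1/lambda^2.
lambda = 42, lambda^2 = 1764.
I = 1/1764 = 0.000567

0.000567


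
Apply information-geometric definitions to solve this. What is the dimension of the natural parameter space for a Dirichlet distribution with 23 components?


Exponential family dimension calculation:
Dirichlet with 23 components has 23 natural parameters.

23


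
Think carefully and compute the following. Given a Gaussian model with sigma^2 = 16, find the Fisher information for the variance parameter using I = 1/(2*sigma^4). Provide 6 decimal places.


Fisher information for variance: I(sigma^2) = 1/(2*sigma^4).
sigma^2 = 16, so sigma^4 = 256.
I = 1/(2*256) = 1/512 = 0.001953

0.001953


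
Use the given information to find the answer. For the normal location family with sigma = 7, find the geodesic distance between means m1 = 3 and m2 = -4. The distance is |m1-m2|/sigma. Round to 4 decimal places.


On the fixed-variance normal subfamily, geodesic distance = |m1-m2|/sigma.
|3 - -4| = 7.
sigma = 7.
d = 7/7 = 1.0000

1.0000


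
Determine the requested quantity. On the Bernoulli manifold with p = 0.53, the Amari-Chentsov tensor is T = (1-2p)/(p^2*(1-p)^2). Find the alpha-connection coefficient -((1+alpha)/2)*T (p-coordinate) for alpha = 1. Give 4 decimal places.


Skewness (Amari-Chentsov) tensor: T = (1-2p)/(p^2*(1-p)^2).
p = 0.53, 1-2p = -0.06, p^2 = 0.2809, (1-p)^2 = 0.2209.
T = -0.06/(0.2809 * 0.2209) = -0.96695.
In the p-coordinate, Gamma^(alpha) = Gamma^(0) - (alpha/2)*T with Gamma^(0) = (1/2)*g'(p) = -T/2,
so Gamma^(alpha) = -((1+alpha)/2)*T.
alpha = 1, -(1+alpha)/2 = -1.0.
Gamma = -1.0 * -0.96695 = 0.9669

0.9669


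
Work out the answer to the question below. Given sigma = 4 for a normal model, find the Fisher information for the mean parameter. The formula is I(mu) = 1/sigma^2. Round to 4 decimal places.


The Fisher information for the mean of a normal distribution is I(mu) = 1/sigma^2.
sigma = 4, so sigma^2 = 16.
I(mu) = 1/16 = 0.0625

0.0625


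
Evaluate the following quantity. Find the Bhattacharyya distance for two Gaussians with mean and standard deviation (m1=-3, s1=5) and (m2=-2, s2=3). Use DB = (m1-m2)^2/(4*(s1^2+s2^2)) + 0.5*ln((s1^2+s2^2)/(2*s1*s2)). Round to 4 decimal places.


Bhattacharyya distance between two Gaussians:
DB = (m1-m2)^2/(4*(s1^2+s2^2)) + (1/2)*ln((s1^2+s2^2)/(2*s1*s2)).
(m1-m2)^2 = (-1)^2 = 1.
s1^2+s2^2 = 25 + 9 = 34.
term1 = 1/136 = 0.007353.
term2 = 0.5*ln(34/30.0) = 0.062582.
DB = 0.007353 + 0.062582 = 0.0699

0.0699


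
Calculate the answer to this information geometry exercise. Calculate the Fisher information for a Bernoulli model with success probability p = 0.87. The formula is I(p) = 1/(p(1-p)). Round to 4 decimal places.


For Bernoulli(p), Fisher information is I(p) = 1/(p*(1-p)).
p = 0.87, 1-p = 0.13.
p*(1-p) = 0.1131.
I(p) = 1/0.1131 = 8.8417

8.8417


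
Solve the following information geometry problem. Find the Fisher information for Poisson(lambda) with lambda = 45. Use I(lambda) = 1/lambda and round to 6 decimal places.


Fisher information for Poisson: I(lambda) = 1/lambda.
lambda = 45.
I(lambda) = 1/45 = 0.022222

0.022222


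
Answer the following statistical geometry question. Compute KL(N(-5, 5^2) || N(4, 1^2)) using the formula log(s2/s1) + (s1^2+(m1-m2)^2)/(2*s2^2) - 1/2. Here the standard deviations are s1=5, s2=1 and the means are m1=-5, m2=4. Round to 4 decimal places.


KL divergence between normal distributions:
KL = log(s2/s1) + (s1^2 + (m1-m2)^2)/(2*s2^2) - 1/2.
log(1/5) = -1.609438.
(5^2 + (-5-4)^2)/(2*1^2) = (25 + 81)/2 = 53.0.
KL = -1.609438 + 53.0 - 0.5 = 50.8906

50.8906


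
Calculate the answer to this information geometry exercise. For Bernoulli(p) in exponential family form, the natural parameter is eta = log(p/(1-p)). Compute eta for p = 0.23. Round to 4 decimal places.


Natural parameter for Bernoulli: eta = log(p/(1-p)).
p = 0.23, 1-p = 0.77.
p/(1-p) = 0.298701.
eta = log(0.298701) = -1.2083

-1.2083


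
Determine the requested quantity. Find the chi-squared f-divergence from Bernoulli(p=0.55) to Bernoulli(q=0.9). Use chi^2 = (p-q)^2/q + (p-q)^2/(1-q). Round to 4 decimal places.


Chi-squared divergence between Bernoulli distributions:
chi^2 = (p-q)^2/q + (p-q)^2/(1-q).
p = 0.55, q = 0.9, p-q = -0.35.
(p-q)^2 = 0.1225.
term1 = 0.1225/0.9 = 0.136111.
term2 = 0.1225/0.1 = 1.225.
chi^2 = 0.136111 + 1.225 = 1.3611

1.3611


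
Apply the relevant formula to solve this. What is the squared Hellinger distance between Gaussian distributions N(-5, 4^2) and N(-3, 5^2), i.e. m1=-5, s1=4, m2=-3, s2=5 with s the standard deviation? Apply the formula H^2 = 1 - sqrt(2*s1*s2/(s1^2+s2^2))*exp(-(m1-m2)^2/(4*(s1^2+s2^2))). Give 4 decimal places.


Squared Hellinger distance for Gaussians:
H^2 = 1 - sqrt(2*s1*s2/(s1^2+s2^2)) * exp(-(m1-m2)^2/(4*(s1^2+s2^2))).
s1^2 = 16, s2^2 = 25, s1^2+s2^2 = 41.
sqrt(2*4*5/(41)) = 0.98773.
(m1-m2)^2 = (-2)^2 = 4.
exp(-4/(4*41)) = exp(-0.02439) = 0.975905.
H^2 = 1 - 0.98773*0.975905 = 0.0361

0.0361


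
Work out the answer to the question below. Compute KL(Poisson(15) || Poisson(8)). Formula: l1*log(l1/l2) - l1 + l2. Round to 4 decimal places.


KL divergence for Poisson:
KL = l1*log(l1/l2) - l1 + l2.
l1 = 15, l2 = 8.
log(15/8) = 0.628609.
l1*log(l1/l2) = 15 * 0.628609 = 9.42913.
KL = 9.42913 - 15 + 8 = 2.4291

2.4291


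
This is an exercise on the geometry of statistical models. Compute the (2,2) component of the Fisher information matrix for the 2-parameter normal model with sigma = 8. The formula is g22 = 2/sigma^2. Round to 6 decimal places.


For the 2-parameter normal family, the Fisher metric has:
  g11 = 1/sigma^2, g22 = 2/sigma^2.
sigma = 8, sigma^2 = 64.
g22 = 0.031250

0.031250


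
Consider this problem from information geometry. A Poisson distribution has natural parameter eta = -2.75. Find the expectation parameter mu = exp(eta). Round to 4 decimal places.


Expectation parameter for Poisson exponential family:
mu = exp(eta).
eta = -2.75.
mu = exp(-2.75) = 0.0639

0.0639


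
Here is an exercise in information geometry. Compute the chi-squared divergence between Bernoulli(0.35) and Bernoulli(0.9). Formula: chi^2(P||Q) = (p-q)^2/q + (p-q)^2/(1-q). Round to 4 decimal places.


Chi-squared divergence between Bernoulli distributions:
chi^2 = (p-q)^2/q + (p-q)^2/(1-q).
p = 0.35, q = 0.9, p-q = -0.55.
(p-q)^2 = 0.3025.
term1 = 0.3025/0.9 = 0.336111.
term2 = 0.3025/0.1 = 3.025.
chi^2 = 0.336111 + 3.025 = 3.3611

3.3611


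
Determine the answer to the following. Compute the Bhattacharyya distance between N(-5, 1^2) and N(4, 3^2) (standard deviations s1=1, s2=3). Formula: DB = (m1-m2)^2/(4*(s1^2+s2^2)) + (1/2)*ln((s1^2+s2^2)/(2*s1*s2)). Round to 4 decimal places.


Bhattacharyya distance between two Gaussians:
DB = (m1-m2)^2/(4*(s1^2+s2^2)) + (1/2)*ln((s1^2+s2^2)/(2*s1*s2)).
(m1-m2)^2 = (-9)^2 = 81.
s1^2+s2^2 = 1 + 9 = 10.
term1 = 81/40 = 2.025.
term2 = 0.5*ln(10/6.0) = 0.255413.
DB = 2.025 + 0.255413 = 2.2804

2.2804


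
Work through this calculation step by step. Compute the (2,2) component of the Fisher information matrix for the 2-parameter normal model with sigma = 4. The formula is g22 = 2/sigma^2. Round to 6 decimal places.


For the 2-parameter normal family, the Fisher metric has:
  g11 = 1/sigma^2, g22 = 2/sigma^2.
sigma = 4, sigma^2 = 16.
g22 = 0.125000

0.125000


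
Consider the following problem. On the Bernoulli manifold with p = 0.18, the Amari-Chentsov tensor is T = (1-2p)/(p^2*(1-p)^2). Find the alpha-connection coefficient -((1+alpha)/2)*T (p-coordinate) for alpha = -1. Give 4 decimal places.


Skewness (Amari-Chentsov) tensor: T = (1-2p)/(p^2*(1-p)^2).
p = 0.18, 1-2p = 0.64, p^2 = 0.0324, (1-p)^2 = 0.6724.
T = 0.64/(0.0324 * 0.6724) = 29.376988.
In the p-coordinate, Gamma^(alpha) = Gamma^(0) - (alpha/2)*T with Gamma^(0) = (1/2)*g'(p) = -T/2,
so Gamma^(alpha) = -((1+alpha)/2)*T.
alpha = -1, -(1+alpha)/2 = 0.0.
Gamma = 0.0 * 29.376988 = 0.0000

0.0000


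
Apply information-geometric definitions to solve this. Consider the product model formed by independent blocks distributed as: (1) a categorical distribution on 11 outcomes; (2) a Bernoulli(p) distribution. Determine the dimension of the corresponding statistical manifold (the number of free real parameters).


The dimension of a statistical manifold equals the number of free
(independent) real parameters of the model. For a product of independent
blocks the parameter counts add.
- categorical on 11 outcomes (probabilities sum to 1): 11-1 = 10.
- Bernoulli (p): 1.
Total = 10 + 1 = 11.
Dimension = 11

11


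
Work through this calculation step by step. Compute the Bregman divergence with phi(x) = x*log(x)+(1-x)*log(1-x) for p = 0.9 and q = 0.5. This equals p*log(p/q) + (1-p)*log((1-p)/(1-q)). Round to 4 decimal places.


Bregman divergence with negative entropy generator:
D = p*log(p/q) + (1-p)*log((1-p)/(1-q)).
p = 0.9, q = 0.5.
p*log(p/q) = 0.9*log(0.9/0.5) = 0.529008.
(1-p)*log((1-p)/(1-q)) = 0.1*log(0.1/0.5) = -0.160944.
D = 0.529008 + -0.160944 = 0.3681

0.3681


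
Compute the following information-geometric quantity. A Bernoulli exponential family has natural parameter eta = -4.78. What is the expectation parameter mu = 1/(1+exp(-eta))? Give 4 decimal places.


Dual coordinate (expectation parameter) for Bernoulli:
mu = 1/(1+exp(-eta)).
eta = -4.78.
exp(-eta) = exp(4.78) = 119.10435.
mu = 1/(1+119.10435) = 0.0083

0.0083


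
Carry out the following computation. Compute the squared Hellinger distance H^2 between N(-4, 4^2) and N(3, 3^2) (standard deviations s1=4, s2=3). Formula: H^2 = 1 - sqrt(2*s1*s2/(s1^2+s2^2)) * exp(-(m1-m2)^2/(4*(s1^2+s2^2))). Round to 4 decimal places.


Squared Hellinger distance for Gaussians:
H^2 = 1 - sqrt(2*s1*s2/(s1^2+s2^2)) * exp(-(m1-m2)^2/(4*(s1^2+s2^2))).
s1^2 = 16, s2^2 = 9, s1^2+s2^2 = 25.
sqrt(2*4*3/(25)) = 0.979796.
(m1-m2)^2 = (-7)^2 = 49.
exp(-49/(4*25)) = exp(-0.49) = 0.612626.
H^2 = 1 - 0.979796*0.612626 = 0.3998

0.3998


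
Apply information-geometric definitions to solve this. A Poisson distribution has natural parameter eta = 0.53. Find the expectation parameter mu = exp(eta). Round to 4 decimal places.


Expectation parameter for Poisson exponential family:
mu = exp(eta).
eta = 0.53.
mu = exp(0.53) = 1.6989

1.6989


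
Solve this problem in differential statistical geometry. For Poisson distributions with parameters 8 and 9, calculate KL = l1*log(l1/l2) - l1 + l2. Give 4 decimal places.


KL divergence for Poisson:
KL = l1*log(l1/l2) - l1 + l2.
l1 = 8, l2 = 9.
log(8/9) = -0.117783.
l1*log(l1/l2) = 8 * -0.117783 = -0.942264.
KL = -0.942264 - 8 + 9 = 0.0577

0.0577


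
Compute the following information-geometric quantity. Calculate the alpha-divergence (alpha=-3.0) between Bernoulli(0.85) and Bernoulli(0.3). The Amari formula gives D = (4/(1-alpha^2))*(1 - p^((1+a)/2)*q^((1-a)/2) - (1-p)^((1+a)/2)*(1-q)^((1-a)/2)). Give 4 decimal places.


Amari alpha-divergence:
D = (4/(1-alpha^2))*(1 - p^((1+a)/2)*q^((1-a)/2) - (1-p)^((1+a)/2)*(1-q)^((1-a)/2)).
alpha = -3.0, p = 0.85, q = 0.3.
e1 = (1+alpha)/2 = -1.0, e2 = (1-alpha)/2 = 2.0.
t1 = p^e1 * q^e2 = 0.85^-1.0 * 0.3^2.0 = 0.105882.
t2 = (1-p)^e1 * (1-q)^e2 = 0.15^-1.0 * 0.7^2.0 = 3.266667.
4/(1-alpha^2) = -0.5.
D = -0.5*(1 - 0.105882 - 3.266667) = 1.1863

1.1863


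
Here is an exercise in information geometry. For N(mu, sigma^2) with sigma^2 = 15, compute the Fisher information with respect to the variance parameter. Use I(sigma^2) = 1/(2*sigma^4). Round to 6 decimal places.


Fisher information for variance: I(sigma^2) = 1/(2*sigma^4).
sigma^2 = 15, so sigma^4 = 225.
I = 1/(2*225) = 1/450 = 0.002222

0.002222


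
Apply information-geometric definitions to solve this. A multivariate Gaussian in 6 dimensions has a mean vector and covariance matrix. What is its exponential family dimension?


Exponential family dimension calculation:
For 6-dim MVN: mean has 6 params, covariance has 6*7/2 = 21 unique entries.
Total dim = 6 + 21 = 27.

27


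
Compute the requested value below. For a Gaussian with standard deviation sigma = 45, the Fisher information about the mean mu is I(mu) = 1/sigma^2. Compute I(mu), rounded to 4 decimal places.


The Fisher information for the mean of a normal distribution is I(mu) = 1/sigma^2.
sigma = 45, so sigma^2 = 2025.
I(mu) = 1/2025 = 0.0005

0.0005


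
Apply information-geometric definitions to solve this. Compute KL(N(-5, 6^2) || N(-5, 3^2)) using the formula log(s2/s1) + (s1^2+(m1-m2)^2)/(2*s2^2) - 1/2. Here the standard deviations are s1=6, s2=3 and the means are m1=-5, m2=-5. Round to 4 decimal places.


KL divergence between normal distributions:
KL = log(s2/s1) + (s1^2 + (m1-m2)^2)/(2*s2^2) - 1/2.
log(3/6) = -0.693147.
(6^2 + (-5--5)^2)/(2*3^2) = (36 + 0)/18 = 2.0.
KL = -0.693147 + 2.0 - 0.5 = 0.8069

0.8069


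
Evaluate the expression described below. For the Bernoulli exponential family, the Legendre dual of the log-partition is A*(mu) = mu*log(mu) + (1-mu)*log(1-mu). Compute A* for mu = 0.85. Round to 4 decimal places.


Legendre transform for Bernoulli:
A*(mu) = mu*log(mu) + (1-mu)*log(1-mu).
mu = 0.85, 1-mu = 0.15.
mu*log(mu) = 0.85*log(0.85) = -0.138141.
(1-mu)*log(1-mu) = 0.15*log(0.15) = -0.284568.
A* = -0.138141 + -0.284568 = -0.4227

-0.4227


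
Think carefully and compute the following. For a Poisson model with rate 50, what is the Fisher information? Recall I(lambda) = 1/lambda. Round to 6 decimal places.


Fisher information for Poisson: I(lambda) = 1/lambda.
lambda = 50.
I(lambda) = 1/50 = 0.020000

0.020000


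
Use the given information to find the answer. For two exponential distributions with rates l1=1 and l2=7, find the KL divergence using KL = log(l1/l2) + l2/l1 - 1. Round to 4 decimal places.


KL divergence for exponential family:
KL = log(l1/l2) + l2/l1 - 1.
log(1/7) = -1.94591.
7/1 = 7.0.
KL = -1.94591 + 7.0 - 1 = 4.0541

4.0541


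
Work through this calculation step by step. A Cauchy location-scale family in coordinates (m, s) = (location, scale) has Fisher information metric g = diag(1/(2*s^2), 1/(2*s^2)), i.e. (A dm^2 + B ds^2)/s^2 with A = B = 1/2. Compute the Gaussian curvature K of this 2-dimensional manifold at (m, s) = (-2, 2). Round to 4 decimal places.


The metric has the form g = (A dm^2 + B ds^2)/s^2 with A = 1/2, B = 1/2.
Substitute u = sqrt(A/B)*m: g = B*(du^2 + ds^2)/s^2, i.e. B times the
Poincare upper half-plane metric, which has constant Gaussian curvature -1.
Scaling a 2D metric by a constant c divides the Gaussian curvature by c,
so K = -1/B = -1/(1/2) = -2.0000 everywhere (the point (m, s) = (-2, 2) is irrelevant:
the curvature is constant).
The requested Gaussian curvature is K = -2.0000.

-2.0000


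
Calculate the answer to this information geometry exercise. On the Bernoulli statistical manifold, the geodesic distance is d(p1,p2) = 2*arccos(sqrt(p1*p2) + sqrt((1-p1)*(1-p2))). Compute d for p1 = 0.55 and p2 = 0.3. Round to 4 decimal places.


Geodesic distance on Bernoulli manifold:
d(p1,p2) = 2*arccos(sqrt(p1*p2) + sqrt((1-p1)*(1-p2))).
sqrt(p1*p2) = sqrt(0.55*0.3) = 0.406202.
sqrt((1-p1)*(1-p2)) = sqrt(0.45*0.7) = 0.561249.
arg = 0.406202 + 0.561249 = 0.967451.
d = 2*arccos(0.967451) = 0.5117

0.5117


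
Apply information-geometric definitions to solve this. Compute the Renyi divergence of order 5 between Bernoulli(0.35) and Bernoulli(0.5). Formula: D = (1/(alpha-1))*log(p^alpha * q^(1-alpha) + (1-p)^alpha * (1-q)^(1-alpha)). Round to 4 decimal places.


Renyi divergence of order alpha between Bernoulli distributions:
D = (1/(alpha-1))*log(p^alpha * q^(1-alpha) + (1-p)^alpha * (1-q)^(1-alpha)).
alpha = 5, p = 0.35, q = 0.5.
p^alpha * q^(1-alpha) = 0.35^5 * 0.5^-4 = 0.084035.
(1-p)^alpha * (1-q)^(1-alpha) = 0.65^5 * 0.5^-4 = 1.856465.
sum = 0.084035 + 1.856465 = 1.9405.
D = (1/4)*log(1.9405) = 0.1657

0.1657
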